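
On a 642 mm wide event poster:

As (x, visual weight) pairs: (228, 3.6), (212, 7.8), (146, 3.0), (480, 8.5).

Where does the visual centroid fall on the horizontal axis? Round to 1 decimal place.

Total weight = 3.6 + 7.8 + 3.0 + 8.5 = 22.9.
x-moment: 3.6·228 + 7.8·212 + 3.0·146 + 8.5·480 = 6992.4; centroid 6992.4/22.9 ≈ 305.34.

x ≈ 305.3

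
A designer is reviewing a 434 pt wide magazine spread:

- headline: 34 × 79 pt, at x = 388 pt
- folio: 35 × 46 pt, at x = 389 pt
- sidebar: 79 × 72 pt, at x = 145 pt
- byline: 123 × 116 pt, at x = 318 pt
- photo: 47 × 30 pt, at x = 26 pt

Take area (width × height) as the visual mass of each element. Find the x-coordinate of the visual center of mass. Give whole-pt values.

Taking area as weight: headline 34·79 = 2686, folio 35·46 = 1610, sidebar 79·72 = 5688, byline 123·116 = 14268, photo 47·30 = 1410. Sum 25662.
Σw·x = 2686·388 + 1610·389 + 5688·145 + 14268·318 + 1410·26 = 7067102, so x̄ = 7067102/25662 ≈ 275.39.

x ≈ 275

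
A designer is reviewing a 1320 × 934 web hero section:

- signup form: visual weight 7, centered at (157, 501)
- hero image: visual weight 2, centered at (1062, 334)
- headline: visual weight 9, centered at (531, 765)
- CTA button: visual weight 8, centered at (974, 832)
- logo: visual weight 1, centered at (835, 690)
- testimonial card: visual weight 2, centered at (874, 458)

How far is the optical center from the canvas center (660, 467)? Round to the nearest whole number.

Σw = 7 + 2 + 9 + 8 + 1 + 2 = 29.
x: moment 18377 / weight 29 ≈ 633.69
Σw·y = 19322; ȳ = 19322/29 ≈ 666.28.
From (660, 467): dx = -26.31, dy = 199.28, so the distance is √(dx²+dy²) ≈ 201.01.

≈ 201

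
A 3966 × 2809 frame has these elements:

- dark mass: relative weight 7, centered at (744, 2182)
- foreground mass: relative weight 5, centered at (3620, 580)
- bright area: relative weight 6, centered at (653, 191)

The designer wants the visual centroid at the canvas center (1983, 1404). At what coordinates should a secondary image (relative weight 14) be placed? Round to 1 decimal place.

(2587.9, 1829.1)

After adding the secondary image, total weight = 7 + 5 + 6 + 14 = 32.
Along x: (27226 + 14·x) / 32 = 1983 (existing moment 7·744 + 5·3620 + 6·653 = 27226) ⇒ x = (63456 − 27226) / 14 ≈ 2587.86.
Along y: (19320 + 14·y) / 32 = 1404 (existing moment 7·2182 + 5·580 + 6·191 = 19320) ⇒ y = (44928 − 19320) / 14 ≈ 1829.14.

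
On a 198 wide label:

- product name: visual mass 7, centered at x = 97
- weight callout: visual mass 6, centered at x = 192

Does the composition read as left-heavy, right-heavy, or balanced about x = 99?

Weights sum to 7 + 6 = 13.
Σw·x = 7·97 + 6·192 = 1831, so x̄ = 1831/13 ≈ 140.85.
140.8 vs midline 99 → right-heavy.

right-heavy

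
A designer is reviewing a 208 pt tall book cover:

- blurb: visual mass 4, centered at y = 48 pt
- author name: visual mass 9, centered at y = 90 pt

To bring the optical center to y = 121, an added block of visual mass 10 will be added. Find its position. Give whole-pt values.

New total weight: (4 + 9) + 10 = 23.
y: target moment 23×121 = 2783; current 4·48 + 9·90 = 1002; the added block supplies 1781, so y = 1781/10 ≈ 178.10.

y ≈ 178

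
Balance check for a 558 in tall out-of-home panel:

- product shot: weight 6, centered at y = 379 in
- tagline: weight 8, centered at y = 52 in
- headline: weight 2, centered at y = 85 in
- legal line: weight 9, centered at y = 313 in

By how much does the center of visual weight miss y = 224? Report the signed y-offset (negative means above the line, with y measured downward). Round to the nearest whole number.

Σw = 6 + 8 + 2 + 9 = 25.
Σw·y = 6·379 + 8·52 + 2·85 + 9·313 = 5677, so ȳ = 5677/25 ≈ 227.08.
Offset from y = 224: 227.08 − 224 ≈ 3.08.

≈ 3 in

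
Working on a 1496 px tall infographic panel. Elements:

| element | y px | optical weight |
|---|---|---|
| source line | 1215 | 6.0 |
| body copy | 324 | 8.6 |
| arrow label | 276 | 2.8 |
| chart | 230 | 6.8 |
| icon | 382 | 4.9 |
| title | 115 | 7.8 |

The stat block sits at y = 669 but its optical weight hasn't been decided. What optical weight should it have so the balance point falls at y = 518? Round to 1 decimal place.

Fixed elements: Σw = 6.0 + 8.6 + 2.8 + 6.8 + 4.9 + 7.8 = 36.9, Σw·y = 6.0·1215 + 8.6·324 + 2.8·276 + 6.8·230 + 4.9·382 + 7.8·115 = 15182.0.
Balance at y = 518 requires (15182.0 + w·669) / (36.9 + w) = 518.
Solving: w = (518·36.9 − 15182.0) / (669 − 518) = 3932.2 / 151 ≈ 26.04.

w ≈ 26.0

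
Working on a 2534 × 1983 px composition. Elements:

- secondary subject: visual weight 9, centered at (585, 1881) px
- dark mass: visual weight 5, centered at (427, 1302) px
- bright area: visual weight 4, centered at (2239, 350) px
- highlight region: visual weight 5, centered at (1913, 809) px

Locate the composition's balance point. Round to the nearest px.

Total weight = 9 + 5 + 4 + 5 = 23.
x: (9·585 + 5·427 + 4·2239 + 5·1913) / 23 = 25921 / 23 ≈ 1127.00
y: (9·1881 + 5·1302 + 4·350 + 5·809) / 23 = 28884 / 23 ≈ 1255.83

(1127, 1256)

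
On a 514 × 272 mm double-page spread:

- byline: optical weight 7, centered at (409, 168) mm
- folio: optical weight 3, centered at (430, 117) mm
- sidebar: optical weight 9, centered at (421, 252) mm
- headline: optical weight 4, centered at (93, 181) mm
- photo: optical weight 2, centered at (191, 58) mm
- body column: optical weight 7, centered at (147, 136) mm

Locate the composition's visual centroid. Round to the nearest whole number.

(304, 175)

Σw = 7 + 3 + 9 + 4 + 2 + 7 = 32.
Σw·x = 9725; x̄ = 9725/32 ≈ 303.91.
Σw·y = 5587; ȳ = 5587/32 ≈ 174.59.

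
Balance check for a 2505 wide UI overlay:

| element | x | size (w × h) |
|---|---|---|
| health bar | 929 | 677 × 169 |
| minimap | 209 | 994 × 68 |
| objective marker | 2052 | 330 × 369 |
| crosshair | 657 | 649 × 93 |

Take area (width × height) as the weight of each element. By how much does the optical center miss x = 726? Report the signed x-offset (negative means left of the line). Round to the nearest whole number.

≈ 400

Areas: health bar 677·169 = 114413, minimap 994·68 = 67592, objective marker 330·369 = 121770, crosshair 649·93 = 60357. Total weight = 364132.
x-moment: 114413·929 + 67592·209 + 121770·2052 + 60357·657 = 409942994; centroid 409942994/364132 ≈ 1125.81.
Difference: 1125.81 − 726 ≈ 399.81.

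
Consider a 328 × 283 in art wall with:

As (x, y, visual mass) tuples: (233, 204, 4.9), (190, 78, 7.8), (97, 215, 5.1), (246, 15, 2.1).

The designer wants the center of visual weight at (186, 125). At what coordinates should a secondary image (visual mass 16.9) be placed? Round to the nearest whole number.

(190, 110)

After adding the secondary image, total weight = 4.9 + 7.8 + 5.1 + 2.1 + 16.9 = 36.8.
x: need Σw·x = 36.8·186 = 6844.8. Existing = 4.9·233 + 7.8·190 + 5.1·97 + 2.1·246 = 3635.0. Remainder 3209.8 / 16.9 ≈ 189.93.
y: need Σw·y = 36.8·125 = 4600.0. Existing = 4.9·204 + 7.8·78 + 5.1·215 + 2.1·15 = 2736.0. Remainder 1864.0 / 16.9 ≈ 110.30.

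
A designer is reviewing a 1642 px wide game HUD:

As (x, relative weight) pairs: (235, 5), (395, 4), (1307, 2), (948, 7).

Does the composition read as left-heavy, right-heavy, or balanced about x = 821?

left-heavy

Weights sum to 5 + 4 + 2 + 7 = 18.
x-moment: 5·235 + 4·395 + 2·1307 + 7·948 = 12005; centroid 12005/18 ≈ 666.94.
Since 666.9 is left of 821, the composition reads left-heavy.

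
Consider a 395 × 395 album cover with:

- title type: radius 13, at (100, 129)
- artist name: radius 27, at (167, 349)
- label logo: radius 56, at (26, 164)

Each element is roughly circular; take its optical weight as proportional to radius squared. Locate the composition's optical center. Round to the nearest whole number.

Weights ∝ r²: title type 13² = 169, artist name 27² = 729, label logo 56² = 3136; Σw = 4034.
Σw·x = 169·100 + 729·167 + 3136·26 = 220179, so x̄ = 220179/4034 ≈ 54.58.
Σw·y = 169·129 + 729·349 + 3136·164 = 790526, so ȳ = 790526/4034 ≈ 195.97.

(55, 196)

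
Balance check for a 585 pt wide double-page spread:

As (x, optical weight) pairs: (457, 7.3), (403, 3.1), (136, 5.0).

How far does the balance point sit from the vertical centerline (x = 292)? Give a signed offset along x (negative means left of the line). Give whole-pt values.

≈ 50 pt

Σw = 7.3 + 3.1 + 5.0 = 15.4.
x: (7.3·457 + 3.1·403 + 5.0·136) / 15.4 = 5265.4 / 15.4 ≈ 341.91
Offset from x = 292: 341.91 − 292 ≈ 49.91.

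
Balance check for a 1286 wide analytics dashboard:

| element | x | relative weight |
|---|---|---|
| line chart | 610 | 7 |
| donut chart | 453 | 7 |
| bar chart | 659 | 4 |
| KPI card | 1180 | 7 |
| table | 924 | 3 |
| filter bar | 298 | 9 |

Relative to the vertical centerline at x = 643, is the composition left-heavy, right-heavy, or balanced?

balanced

Total weight = 7 + 7 + 4 + 7 + 3 + 9 = 37.
Σw·x = 7·610 + 7·453 + 4·659 + 7·1180 + 3·924 + 9·298 = 23791, so x̄ = 23791/37 ≈ 643.00.
That equals the midline 643 — balanced.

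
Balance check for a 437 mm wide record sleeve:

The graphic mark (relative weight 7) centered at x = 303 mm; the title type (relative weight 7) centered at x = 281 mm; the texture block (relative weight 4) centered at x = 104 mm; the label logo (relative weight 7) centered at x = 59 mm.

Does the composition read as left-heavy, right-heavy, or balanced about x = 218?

left-heavy

Total weight = 7 + 7 + 4 + 7 = 25.
Σw·x = 7·303 + 7·281 + 4·104 + 7·59 = 4917, so x̄ = 4917/25 ≈ 196.68.
196.7 vs midline 218 → left-heavy.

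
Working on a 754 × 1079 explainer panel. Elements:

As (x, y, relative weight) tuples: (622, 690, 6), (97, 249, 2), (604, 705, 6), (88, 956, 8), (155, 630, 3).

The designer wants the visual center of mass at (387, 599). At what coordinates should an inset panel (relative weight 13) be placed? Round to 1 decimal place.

With the inset panel, Σw becomes 6 + 2 + 6 + 8 + 3 + 13 = 38.
x: need Σw·x = 38·387 = 14706. Existing = 6·622 + 2·97 + 6·604 + 8·88 + 3·155 = 8719. Remainder 5987 / 13 ≈ 460.54.
y: need Σw·y = 38·599 = 22762. Existing = 6·690 + 2·249 + 6·705 + 8·956 + 3·630 = 18406. Remainder 4356 / 13 ≈ 335.08.

(460.5, 335.1)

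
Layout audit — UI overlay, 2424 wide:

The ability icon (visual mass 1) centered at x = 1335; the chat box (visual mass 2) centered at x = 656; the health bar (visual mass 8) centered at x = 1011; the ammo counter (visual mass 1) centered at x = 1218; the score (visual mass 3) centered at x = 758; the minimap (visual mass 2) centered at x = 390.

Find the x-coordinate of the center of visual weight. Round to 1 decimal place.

x ≈ 882.8

Weights sum to 1 + 2 + 8 + 1 + 3 + 2 = 17.
x: moment 15007 / weight 17 ≈ 882.76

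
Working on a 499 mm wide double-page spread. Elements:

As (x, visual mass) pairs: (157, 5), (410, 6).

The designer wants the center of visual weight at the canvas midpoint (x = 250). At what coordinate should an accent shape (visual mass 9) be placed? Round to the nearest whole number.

New total weight: (5 + 6) + 9 = 20.
x: need Σw·x = 20·250 = 5000. Existing = 5·157 + 6·410 = 3245. Remainder 1755 / 9 ≈ 195.00.

x ≈ 195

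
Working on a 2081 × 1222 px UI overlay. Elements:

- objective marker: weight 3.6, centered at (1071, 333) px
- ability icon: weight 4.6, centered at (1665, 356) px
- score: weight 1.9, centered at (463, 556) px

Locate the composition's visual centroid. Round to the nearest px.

(1227, 385)

Σw = 3.6 + 4.6 + 1.9 = 10.1.
x-moment: 3.6·1071 + 4.6·1665 + 1.9·463 = 12394.3; centroid 12394.3/10.1 ≈ 1227.16.
y-moment: 3.6·333 + 4.6·356 + 1.9·556 = 3892.8; centroid 3892.8/10.1 ≈ 385.43.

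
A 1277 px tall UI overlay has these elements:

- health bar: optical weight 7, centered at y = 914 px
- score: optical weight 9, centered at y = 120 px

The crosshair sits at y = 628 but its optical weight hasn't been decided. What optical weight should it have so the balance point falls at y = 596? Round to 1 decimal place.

w ≈ 64.3

Existing Σw = 16 (7 + 9); existing moment 7·914 + 9·120 = 7478.
Set Σw·y/Σw = 596: (7478 + 628w) = 596·(16 + w).
So w = (596·16 − 7478)/(628 − 596) = 2058/32 ≈ 64.31.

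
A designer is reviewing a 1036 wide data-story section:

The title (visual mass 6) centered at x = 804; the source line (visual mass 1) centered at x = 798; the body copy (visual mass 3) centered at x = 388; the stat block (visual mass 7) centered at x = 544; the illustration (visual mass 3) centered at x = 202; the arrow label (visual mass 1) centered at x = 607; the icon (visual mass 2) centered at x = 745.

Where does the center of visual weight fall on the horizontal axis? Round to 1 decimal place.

Total weight = 6 + 1 + 3 + 7 + 3 + 1 + 2 = 23.
Σw·x = 13297; x̄ = 13297/23 ≈ 578.13.

x ≈ 578.1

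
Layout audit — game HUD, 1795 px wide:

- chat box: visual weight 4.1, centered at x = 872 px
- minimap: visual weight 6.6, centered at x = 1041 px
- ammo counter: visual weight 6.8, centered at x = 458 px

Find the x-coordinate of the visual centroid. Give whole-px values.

x ≈ 775

Σw = 4.1 + 6.6 + 6.8 = 17.5.
x-moment: 4.1·872 + 6.6·1041 + 6.8·458 = 13560.2; centroid 13560.2/17.5 ≈ 774.87.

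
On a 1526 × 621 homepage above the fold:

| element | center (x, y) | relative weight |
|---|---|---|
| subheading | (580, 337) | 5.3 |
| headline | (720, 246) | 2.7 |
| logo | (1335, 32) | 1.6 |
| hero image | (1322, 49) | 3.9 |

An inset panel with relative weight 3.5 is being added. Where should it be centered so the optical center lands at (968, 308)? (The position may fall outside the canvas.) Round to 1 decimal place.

(1184.6, 726.7)

New total weight: (5.3 + 2.7 + 1.6 + 3.9) + 3.5 = 17.0.
x: need Σw·x = 17.0·968 = 16456.0. Existing = 5.3·580 + 2.7·720 + 1.6·1335 + 3.9·1322 = 12309.8. Remainder 4146.2 / 3.5 ≈ 1184.63.
y: need Σw·y = 17.0·308 = 5236.0. Existing = 5.3·337 + 2.7·246 + 1.6·32 + 3.9·49 = 2692.6. Remainder 2543.4 / 3.5 ≈ 726.69.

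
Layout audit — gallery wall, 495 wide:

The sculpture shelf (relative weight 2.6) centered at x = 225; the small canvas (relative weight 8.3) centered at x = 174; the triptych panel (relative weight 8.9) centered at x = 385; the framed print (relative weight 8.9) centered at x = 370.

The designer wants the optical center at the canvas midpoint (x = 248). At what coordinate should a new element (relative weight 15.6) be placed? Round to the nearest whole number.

x ≈ 143

After adding the new element, total weight = 2.6 + 8.3 + 8.9 + 8.9 + 15.6 = 44.3.
x: target moment 44.3×248 = 10986.4; current 2.6·225 + 8.3·174 + 8.9·385 + 8.9·370 = 8748.7; the new element supplies 2237.7, so x = 2237.7/15.6 ≈ 143.44.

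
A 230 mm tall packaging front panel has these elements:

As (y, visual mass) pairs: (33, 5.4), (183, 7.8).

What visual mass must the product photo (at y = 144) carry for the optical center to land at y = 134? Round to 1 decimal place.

w ≈ 16.3

Known weights sum to 5.4 + 7.8 = 13.2; their moment is 5.4·33 + 7.8·183 = 1605.6.
Set Σw·y/Σw = 134: (1605.6 + 144w) = 134·(13.2 + w).
So w = (134·13.2 − 1605.6)/(144 − 134) = 163.2/10 ≈ 16.32.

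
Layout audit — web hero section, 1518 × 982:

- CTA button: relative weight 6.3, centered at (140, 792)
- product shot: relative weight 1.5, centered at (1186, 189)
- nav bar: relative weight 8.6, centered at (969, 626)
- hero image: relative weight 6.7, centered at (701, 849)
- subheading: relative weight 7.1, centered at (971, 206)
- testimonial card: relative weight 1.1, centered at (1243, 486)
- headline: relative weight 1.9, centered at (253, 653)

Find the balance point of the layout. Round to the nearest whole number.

(736, 590)

Total weight = 6.3 + 1.5 + 8.6 + 6.7 + 7.1 + 1.1 + 1.9 = 33.2.
Σw·x = 24433.2; x̄ = 24433.2/33.2 ≈ 735.94.
y: moment 19582.9 / weight 33.2 ≈ 589.85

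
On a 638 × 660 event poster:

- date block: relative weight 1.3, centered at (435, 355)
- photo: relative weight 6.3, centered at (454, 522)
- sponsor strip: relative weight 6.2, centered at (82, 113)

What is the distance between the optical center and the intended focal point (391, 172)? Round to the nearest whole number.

≈ 184

Total weight = 1.3 + 6.3 + 6.2 = 13.8.
x-moment: 1.3·435 + 6.3·454 + 6.2·82 = 3934.1; centroid 3934.1/13.8 ≈ 285.08.
y-moment: 1.3·355 + 6.3·522 + 6.2·113 = 4450.7; centroid 4450.7/13.8 ≈ 322.51.
From (391, 172): dx = -105.92, dy = 150.51, so the distance is √(dx²+dy²) ≈ 184.05.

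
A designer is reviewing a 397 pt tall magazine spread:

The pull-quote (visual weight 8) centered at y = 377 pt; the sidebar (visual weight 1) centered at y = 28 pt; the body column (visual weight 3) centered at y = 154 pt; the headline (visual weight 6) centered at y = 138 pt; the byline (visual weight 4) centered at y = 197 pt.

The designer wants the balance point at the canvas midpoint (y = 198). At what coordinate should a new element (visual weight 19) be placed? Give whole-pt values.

With the new element, Σw becomes 8 + 1 + 3 + 6 + 4 + 19 = 41.
y: target moment 41×198 = 8118; current 8·377 + 1·28 + 3·154 + 6·138 + 4·197 = 5122; the new element supplies 2996, so y = 2996/19 ≈ 157.68.

y ≈ 158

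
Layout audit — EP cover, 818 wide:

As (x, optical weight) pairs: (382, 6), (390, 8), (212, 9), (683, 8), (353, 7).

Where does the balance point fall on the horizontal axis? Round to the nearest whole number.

Total weight = 6 + 8 + 9 + 8 + 7 = 38.
x: (6·382 + 8·390 + 9·212 + 8·683 + 7·353) / 38 = 15255 / 38 ≈ 401.45

x ≈ 401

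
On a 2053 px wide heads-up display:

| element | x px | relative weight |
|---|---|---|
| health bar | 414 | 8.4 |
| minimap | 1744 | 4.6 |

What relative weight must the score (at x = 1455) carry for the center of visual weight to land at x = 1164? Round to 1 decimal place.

w ≈ 12.5

Existing Σw = 13.0 (8.4 + 4.6); existing moment 8.4·414 + 4.6·1744 = 11500.0.
Set Σw·x/Σw = 1164: (11500.0 + 1455w) = 1164·(13.0 + w).
Rearranging, w·(1455 − 1164) = 1164·13.0 − 11500.0 = 3632.0, so w ≈ 3632.0/291 = 12.48.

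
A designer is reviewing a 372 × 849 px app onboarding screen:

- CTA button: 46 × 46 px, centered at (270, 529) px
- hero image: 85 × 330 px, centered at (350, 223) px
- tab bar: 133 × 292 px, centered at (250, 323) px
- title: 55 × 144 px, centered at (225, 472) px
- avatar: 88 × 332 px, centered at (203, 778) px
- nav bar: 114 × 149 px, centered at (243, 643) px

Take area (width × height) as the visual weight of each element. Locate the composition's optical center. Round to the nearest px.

Areas: CTA button 46·46 = 2116, hero image 85·330 = 28050, tab bar 133·292 = 38836, title 55·144 = 7920, avatar 88·332 = 29216, nav bar 114·149 = 16986. Total weight = 123124.
x: moment 31938266 / weight 123124 ≈ 259.40
y: moment 57308828 / weight 123124 ≈ 465.46

(259, 465)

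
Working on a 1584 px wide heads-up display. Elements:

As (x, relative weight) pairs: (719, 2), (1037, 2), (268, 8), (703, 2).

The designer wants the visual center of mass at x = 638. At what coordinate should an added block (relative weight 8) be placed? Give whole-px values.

x ≈ 872

After adding the added block, total weight = 2 + 2 + 8 + 2 + 8 = 22.
x: need Σw·x = 22·638 = 14036. Existing = 2·719 + 2·1037 + 8·268 + 2·703 = 7062. Remainder 6974 / 8 ≈ 871.75.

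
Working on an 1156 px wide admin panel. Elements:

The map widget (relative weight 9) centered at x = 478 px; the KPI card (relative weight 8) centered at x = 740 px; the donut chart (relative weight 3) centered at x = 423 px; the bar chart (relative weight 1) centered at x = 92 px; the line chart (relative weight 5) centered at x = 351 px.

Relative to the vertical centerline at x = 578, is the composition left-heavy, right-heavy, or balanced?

left-heavy

Total weight = 9 + 8 + 3 + 1 + 5 = 26.
x-moment: 9·478 + 8·740 + 3·423 + 1·92 + 5·351 = 13338; centroid 13338/26 ≈ 513.00.
513.0 lies left of the midline 578, so the layout is left-heavy.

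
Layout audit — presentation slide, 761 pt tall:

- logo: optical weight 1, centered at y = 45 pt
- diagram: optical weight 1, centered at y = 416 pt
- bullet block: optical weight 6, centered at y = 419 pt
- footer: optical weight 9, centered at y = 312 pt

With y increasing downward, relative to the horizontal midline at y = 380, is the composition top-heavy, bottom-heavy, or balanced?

top-heavy

Total weight = 1 + 1 + 6 + 9 = 17.
y-moment: 1·45 + 1·416 + 6·419 + 9·312 = 5783; centroid 5783/17 ≈ 340.18.
340.2 lies above (smaller y than) the midline 380, so the layout is top-heavy.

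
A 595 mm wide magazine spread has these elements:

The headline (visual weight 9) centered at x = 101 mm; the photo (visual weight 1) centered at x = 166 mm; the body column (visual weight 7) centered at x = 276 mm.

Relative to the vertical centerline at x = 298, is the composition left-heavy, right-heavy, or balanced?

Total weight = 9 + 1 + 7 = 17.
x-moment: 9·101 + 1·166 + 7·276 = 3007; centroid 3007/17 ≈ 176.88.
Since 176.9 is left of 298, the composition reads left-heavy.

left-heavy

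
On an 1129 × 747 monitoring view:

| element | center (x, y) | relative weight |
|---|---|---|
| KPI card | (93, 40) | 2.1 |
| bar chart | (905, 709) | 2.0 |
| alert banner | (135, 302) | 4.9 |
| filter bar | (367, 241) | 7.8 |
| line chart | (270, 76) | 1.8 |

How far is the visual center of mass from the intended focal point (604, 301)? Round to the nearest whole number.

Total weight = 2.1 + 2.0 + 4.9 + 7.8 + 1.8 = 18.6.
x-moment: 2.1·93 + 2.0·905 + 4.9·135 + 7.8·367 + 1.8·270 = 6015.4; centroid 6015.4/18.6 ≈ 323.41.
y-moment: 2.1·40 + 2.0·709 + 4.9·302 + 7.8·241 + 1.8·76 = 4998.4; centroid 4998.4/18.6 ≈ 268.73.
Relative to (604, 301): Δ = (-280.59, -32.27); |Δ| = √(-280.59² + -32.27²) ≈ 282.44.

≈ 282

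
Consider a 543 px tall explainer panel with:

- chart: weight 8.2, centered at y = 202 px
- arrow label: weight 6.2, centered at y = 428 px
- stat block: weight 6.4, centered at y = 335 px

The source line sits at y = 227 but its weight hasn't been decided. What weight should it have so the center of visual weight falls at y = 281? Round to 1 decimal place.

w ≈ 11.3

Fixed elements: Σw = 8.2 + 6.2 + 6.4 = 20.8, Σw·y = 8.2·202 + 6.2·428 + 6.4·335 = 6454.0.
Set Σw·y/Σw = 281: (6454.0 + 227w) = 281·(20.8 + w).
Solving: w = (281·20.8 − 6454.0) / (227 − 281) = -609.2 / -54 ≈ 11.28.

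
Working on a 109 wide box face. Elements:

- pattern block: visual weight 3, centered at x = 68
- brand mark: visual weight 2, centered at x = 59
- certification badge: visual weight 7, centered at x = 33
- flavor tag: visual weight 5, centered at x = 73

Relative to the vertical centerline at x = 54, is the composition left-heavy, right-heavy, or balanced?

Total weight = 3 + 2 + 7 + 5 = 17.
Σw·x = 3·68 + 2·59 + 7·33 + 5·73 = 918, so x̄ = 918/17 ≈ 54.00.
54.00 = 54 exactly: balanced.

balanced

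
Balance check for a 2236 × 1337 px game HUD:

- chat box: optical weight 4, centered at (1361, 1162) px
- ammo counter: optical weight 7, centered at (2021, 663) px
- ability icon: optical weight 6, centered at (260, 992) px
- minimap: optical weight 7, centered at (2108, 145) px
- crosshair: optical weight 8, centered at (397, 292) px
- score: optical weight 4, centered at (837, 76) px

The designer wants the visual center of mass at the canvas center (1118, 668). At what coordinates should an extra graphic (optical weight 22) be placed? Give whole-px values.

With the extra graphic, Σw becomes 4 + 7 + 6 + 7 + 8 + 4 + 22 = 58.
Along x: (42431 + 22·x) / 58 = 1118 (existing moment 4·1361 + 7·2021 + 6·260 + 7·2108 + 8·397 + 4·837 = 42431) ⇒ x = (64844 − 42431) / 22 ≈ 1018.77.
Along y: (18896 + 22·y) / 58 = 668 (existing moment 4·1162 + 7·663 + 6·992 + 7·145 + 8·292 + 4·76 = 18896) ⇒ y = (38744 − 18896) / 22 ≈ 902.18.

(1019, 902)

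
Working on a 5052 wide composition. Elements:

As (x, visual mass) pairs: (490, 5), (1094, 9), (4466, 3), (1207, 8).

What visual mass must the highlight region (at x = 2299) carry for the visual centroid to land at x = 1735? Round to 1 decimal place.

Fixed elements: Σw = 5 + 9 + 3 + 8 = 25, Σw·x = 5·490 + 9·1094 + 3·4466 + 8·1207 = 35350.
For the centroid to hit 1735: (35350 + w·2299) / (25 + w) = 1735.
Solving: w = (1735·25 − 35350) / (2299 − 1735) = 8025 / 564 ≈ 14.23.

w ≈ 14.2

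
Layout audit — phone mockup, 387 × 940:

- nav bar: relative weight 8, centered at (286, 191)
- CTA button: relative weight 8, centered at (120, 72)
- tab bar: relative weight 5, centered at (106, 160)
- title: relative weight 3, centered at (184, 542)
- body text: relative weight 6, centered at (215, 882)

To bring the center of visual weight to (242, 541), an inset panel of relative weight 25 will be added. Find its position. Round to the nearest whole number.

New total weight: (8 + 8 + 5 + 3 + 6) + 25 = 55.
x: target moment 55×242 = 13310; current 8·286 + 8·120 + 5·106 + 3·184 + 6·215 = 5620; the inset panel supplies 7690, so x = 7690/25 ≈ 307.60.
y: target moment 55×541 = 29755; current 8·191 + 8·72 + 5·160 + 3·542 + 6·882 = 9822; the inset panel supplies 19933, so y = 19933/25 ≈ 797.32.

(308, 797)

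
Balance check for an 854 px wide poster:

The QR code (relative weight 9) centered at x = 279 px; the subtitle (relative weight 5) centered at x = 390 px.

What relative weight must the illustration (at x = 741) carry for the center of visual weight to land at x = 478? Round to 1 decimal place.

w ≈ 8.5

Existing Σw = 14 (9 + 5); existing moment 9·279 + 5·390 = 4461.
For the centroid to hit 478: (4461 + w·741) / (14 + w) = 478.
Solving: w = (478·14 − 4461) / (741 − 478) = 2231 / 263 ≈ 8.48.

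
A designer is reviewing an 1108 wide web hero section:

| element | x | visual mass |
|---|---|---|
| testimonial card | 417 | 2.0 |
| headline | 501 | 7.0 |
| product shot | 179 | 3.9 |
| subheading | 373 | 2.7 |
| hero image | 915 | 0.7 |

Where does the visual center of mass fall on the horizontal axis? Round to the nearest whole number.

Σw = 2.0 + 7.0 + 3.9 + 2.7 + 0.7 = 16.3.
Σw·x = 2.0·417 + 7.0·501 + 3.9·179 + 2.7·373 + 0.7·915 = 6686.7, so x̄ = 6686.7/16.3 ≈ 410.23.

x ≈ 410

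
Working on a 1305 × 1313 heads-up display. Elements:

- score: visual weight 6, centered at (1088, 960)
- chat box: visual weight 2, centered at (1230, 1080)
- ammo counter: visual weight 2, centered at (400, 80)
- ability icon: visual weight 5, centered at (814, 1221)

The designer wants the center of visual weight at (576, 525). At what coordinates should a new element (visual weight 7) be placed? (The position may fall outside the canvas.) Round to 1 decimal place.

(-169.4, -376.4)

With the new element, Σw becomes 6 + 2 + 2 + 5 + 7 = 22.
x: need Σw·x = 22·576 = 12672. Existing = 6·1088 + 2·1230 + 2·400 + 5·814 = 13858. Remainder -1186 / 7 ≈ -169.43.
y: need Σw·y = 22·525 = 11550. Existing = 6·960 + 2·1080 + 2·80 + 5·1221 = 14185. Remainder -2635 / 7 ≈ -376.43.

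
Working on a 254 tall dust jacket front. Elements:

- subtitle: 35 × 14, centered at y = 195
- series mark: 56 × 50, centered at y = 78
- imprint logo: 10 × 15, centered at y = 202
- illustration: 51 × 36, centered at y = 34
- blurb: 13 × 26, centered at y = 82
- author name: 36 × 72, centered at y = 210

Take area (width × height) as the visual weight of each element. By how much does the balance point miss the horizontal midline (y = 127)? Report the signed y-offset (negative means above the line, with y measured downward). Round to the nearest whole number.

≈ -8

Areas → weights: subtitle 35·14 = 490, series mark 56·50 = 2800, imprint logo 10·15 = 150, illustration 51·36 = 1836, blurb 13·26 = 338, author name 36·72 = 2592; Σw = 8206.
y: (490·195 + 2800·78 + 150·202 + 1836·34 + 338·82 + 2592·210) / 8206 = 978710 / 8206 ≈ 119.27
Offset from y = 127: 119.27 − 127 ≈ -7.73.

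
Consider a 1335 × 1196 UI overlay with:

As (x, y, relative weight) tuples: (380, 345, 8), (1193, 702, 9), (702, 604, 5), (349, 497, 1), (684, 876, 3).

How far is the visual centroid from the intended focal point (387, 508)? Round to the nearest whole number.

≈ 378

Total weight = 8 + 9 + 5 + 1 + 3 = 26.
x-moment: 8·380 + 9·1193 + 5·702 + 1·349 + 3·684 = 19688; centroid 19688/26 ≈ 757.23.
y-moment: 8·345 + 9·702 + 5·604 + 1·497 + 3·876 = 15223; centroid 15223/26 ≈ 585.50.
Relative to (387, 508): Δ = (370.23, 77.50); |Δ| = √(370.23² + 77.50²) ≈ 378.26.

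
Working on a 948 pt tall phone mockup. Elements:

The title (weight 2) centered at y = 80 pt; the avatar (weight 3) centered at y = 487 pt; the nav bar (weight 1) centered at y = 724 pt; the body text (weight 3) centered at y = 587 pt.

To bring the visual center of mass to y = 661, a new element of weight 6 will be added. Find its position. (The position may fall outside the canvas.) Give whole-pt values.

With the new element, Σw becomes 2 + 3 + 1 + 3 + 6 = 15.
y: need Σw·y = 15·661 = 9915. Existing = 2·80 + 3·487 + 1·724 + 3·587 = 4106. Remainder 5809 / 6 ≈ 968.17.

y ≈ 968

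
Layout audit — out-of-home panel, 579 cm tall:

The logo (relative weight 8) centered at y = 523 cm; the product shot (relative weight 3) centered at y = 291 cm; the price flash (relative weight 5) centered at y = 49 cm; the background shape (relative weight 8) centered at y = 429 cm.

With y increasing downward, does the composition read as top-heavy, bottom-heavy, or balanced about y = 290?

Σw = 8 + 3 + 5 + 8 = 24.
y-moment: 8·523 + 3·291 + 5·49 + 8·429 = 8734; centroid 8734/24 ≈ 363.92.
363.9 vs midline 290 → bottom-heavy.

bottom-heavy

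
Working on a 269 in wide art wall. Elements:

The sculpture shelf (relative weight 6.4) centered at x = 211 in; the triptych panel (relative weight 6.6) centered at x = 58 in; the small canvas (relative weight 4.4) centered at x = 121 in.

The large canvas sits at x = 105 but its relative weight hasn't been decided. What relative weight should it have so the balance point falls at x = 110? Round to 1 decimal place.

Fixed elements: Σw = 6.4 + 6.6 + 4.4 = 17.4, Σw·x = 6.4·211 + 6.6·58 + 4.4·121 = 2265.6.
For the centroid to hit 110: (2265.6 + w·105) / (17.4 + w) = 110.
So w = (110·17.4 − 2265.6)/(105 − 110) = -351.6/-5 ≈ 70.32.

w ≈ 70.3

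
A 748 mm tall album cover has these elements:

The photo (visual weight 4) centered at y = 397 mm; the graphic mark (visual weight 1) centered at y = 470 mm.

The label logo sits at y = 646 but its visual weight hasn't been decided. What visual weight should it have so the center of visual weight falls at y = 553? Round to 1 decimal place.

w ≈ 7.6

Known weights sum to 4 + 1 = 5; their moment is 4·397 + 1·470 = 2058.
Set Σw·y/Σw = 553: (2058 + 646w) = 553·(5 + w).
Rearranging, w·(646 − 553) = 553·5 − 2058 = 707, so w ≈ 707/93 = 7.60.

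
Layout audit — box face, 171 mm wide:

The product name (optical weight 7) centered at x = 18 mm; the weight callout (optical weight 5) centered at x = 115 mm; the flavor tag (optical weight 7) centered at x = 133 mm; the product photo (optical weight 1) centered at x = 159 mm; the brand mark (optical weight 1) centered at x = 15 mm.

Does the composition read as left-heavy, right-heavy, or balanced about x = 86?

balanced

Σw = 7 + 5 + 7 + 1 + 1 = 21.
x-moment: 7·18 + 5·115 + 7·133 + 1·159 + 1·15 = 1806; centroid 1806/21 ≈ 86.00.
That equals the midline 86 — balanced.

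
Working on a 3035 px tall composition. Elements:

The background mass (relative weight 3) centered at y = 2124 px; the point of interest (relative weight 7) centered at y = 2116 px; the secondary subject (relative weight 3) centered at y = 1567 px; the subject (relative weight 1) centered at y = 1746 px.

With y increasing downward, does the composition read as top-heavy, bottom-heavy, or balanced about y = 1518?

Total weight = 3 + 7 + 3 + 1 = 14.
y-moment: 3·2124 + 7·2116 + 3·1567 + 1·1746 = 27631; centroid 27631/14 ≈ 1973.64.
Since 1973.6 is below (larger y than) 1518, the composition reads bottom-heavy.

bottom-heavy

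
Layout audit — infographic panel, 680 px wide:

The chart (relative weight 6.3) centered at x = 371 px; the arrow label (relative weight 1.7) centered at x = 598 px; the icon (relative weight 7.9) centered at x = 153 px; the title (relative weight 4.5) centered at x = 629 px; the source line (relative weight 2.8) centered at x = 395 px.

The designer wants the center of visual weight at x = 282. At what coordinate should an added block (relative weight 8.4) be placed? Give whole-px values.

x ≈ 49

New total weight: (6.3 + 1.7 + 7.9 + 4.5 + 2.8) + 8.4 = 31.6.
Along x: (8499.1 + 8.4·x) / 31.6 = 282 (existing moment 6.3·371 + 1.7·598 + 7.9·153 + 4.5·629 + 2.8·395 = 8499.1) ⇒ x = (8911.2 − 8499.1) / 8.4 ≈ 49.06.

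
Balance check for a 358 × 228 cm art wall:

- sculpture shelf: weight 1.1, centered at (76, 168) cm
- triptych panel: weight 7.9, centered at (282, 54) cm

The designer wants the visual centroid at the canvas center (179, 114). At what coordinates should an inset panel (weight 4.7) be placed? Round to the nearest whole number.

After adding the inset panel, total weight = 1.1 + 7.9 + 4.7 = 13.7.
Along x: (2311.4 + 4.7·x) / 13.7 = 179 (existing moment 1.1·76 + 7.9·282 = 2311.4) ⇒ x = (2452.3 − 2311.4) / 4.7 ≈ 29.98.
Along y: (611.4 + 4.7·y) / 13.7 = 114 (existing moment 1.1·168 + 7.9·54 = 611.4) ⇒ y = (1561.8 − 611.4) / 4.7 ≈ 202.21.

(30, 202)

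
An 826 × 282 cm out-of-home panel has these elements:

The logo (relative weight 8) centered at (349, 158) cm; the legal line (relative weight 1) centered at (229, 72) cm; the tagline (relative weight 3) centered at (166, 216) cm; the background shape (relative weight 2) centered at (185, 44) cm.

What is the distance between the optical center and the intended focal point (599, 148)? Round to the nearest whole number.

Weights sum to 8 + 1 + 3 + 2 = 14.
x-moment: 8·349 + 1·229 + 3·166 + 2·185 = 3889; centroid 3889/14 ≈ 277.79.
y-moment: 8·158 + 1·72 + 3·216 + 2·44 = 2072; centroid 2072/14 ≈ 148.00.
Offset from (599, 148): Δx ≈ -321.21, Δy ≈ 0.00; distance = √(Δx² + Δy²) ≈ 321.21.

≈ 321 cm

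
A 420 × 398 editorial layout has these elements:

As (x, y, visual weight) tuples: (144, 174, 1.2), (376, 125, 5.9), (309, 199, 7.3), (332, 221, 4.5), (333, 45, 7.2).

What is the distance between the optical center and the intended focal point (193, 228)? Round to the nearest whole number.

≈ 159

Σw = 1.2 + 5.9 + 7.3 + 4.5 + 7.2 = 26.1.
Σw·x = 1.2·144 + 5.9·376 + 7.3·309 + 4.5·332 + 7.2·333 = 8538.5, so x̄ = 8538.5/26.1 ≈ 327.15.
Σw·y = 1.2·174 + 5.9·125 + 7.3·199 + 4.5·221 + 7.2·45 = 3717.5, so ȳ = 3717.5/26.1 ≈ 142.43.
Relative to (193, 228): Δ = (134.15, -85.57); |Δ| = √(134.15² + -85.57²) ≈ 159.11.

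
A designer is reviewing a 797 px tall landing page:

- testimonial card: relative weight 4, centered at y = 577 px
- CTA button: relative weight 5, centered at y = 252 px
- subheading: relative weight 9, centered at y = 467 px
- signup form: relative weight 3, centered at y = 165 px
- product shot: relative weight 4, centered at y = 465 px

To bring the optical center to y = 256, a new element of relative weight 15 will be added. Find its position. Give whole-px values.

y ≈ 8

After adding the new element, total weight = 4 + 5 + 9 + 3 + 4 + 15 = 40.
y: need Σw·y = 40·256 = 10240. Existing = 4·577 + 5·252 + 9·467 + 3·165 + 4·465 = 10126. Remainder 114 / 15 ≈ 7.60.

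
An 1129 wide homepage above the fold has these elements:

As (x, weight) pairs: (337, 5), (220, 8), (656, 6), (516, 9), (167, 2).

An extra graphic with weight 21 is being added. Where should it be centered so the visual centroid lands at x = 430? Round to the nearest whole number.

x ≈ 456

After adding the extra graphic, total weight = 5 + 8 + 6 + 9 + 2 + 21 = 51.
x: need Σw·x = 51·430 = 21930. Existing = 5·337 + 8·220 + 6·656 + 9·516 + 2·167 = 12359. Remainder 9571 / 21 ≈ 455.76.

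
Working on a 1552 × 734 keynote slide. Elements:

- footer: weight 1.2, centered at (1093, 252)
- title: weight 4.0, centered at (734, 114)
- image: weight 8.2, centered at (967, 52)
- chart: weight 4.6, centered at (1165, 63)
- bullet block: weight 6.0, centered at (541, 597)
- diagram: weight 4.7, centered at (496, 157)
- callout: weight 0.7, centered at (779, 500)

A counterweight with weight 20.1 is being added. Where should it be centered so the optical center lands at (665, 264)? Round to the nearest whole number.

(461, 344)

After adding the counterweight, total weight = 1.2 + 4.0 + 8.2 + 4.6 + 6.0 + 4.7 + 0.7 + 20.1 = 49.5.
x: need Σw·x = 49.5·665 = 32917.5. Existing = 1.2·1093 + 4.0·734 + 8.2·967 + 4.6·1165 + 6.0·541 + 4.7·496 + 0.7·779 = 23658.5. Remainder 9259.0 / 20.1 ≈ 460.65.
y: need Σw·y = 49.5·264 = 13068.0. Existing = 1.2·252 + 4.0·114 + 8.2·52 + 4.6·63 + 6.0·597 + 4.7·157 + 0.7·500 = 6144.5. Remainder 6923.5 / 20.1 ≈ 344.45.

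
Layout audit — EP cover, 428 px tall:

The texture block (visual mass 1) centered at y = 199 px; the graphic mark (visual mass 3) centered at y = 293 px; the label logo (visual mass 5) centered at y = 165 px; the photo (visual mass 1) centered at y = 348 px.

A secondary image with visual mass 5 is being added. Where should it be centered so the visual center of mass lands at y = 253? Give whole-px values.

y ≈ 309

New total weight: (1 + 3 + 5 + 1) + 5 = 15.
Along y: (2251 + 5·y) / 15 = 253 (existing moment 1·199 + 3·293 + 5·165 + 1·348 = 2251) ⇒ y = (3795 − 2251) / 5 ≈ 308.80.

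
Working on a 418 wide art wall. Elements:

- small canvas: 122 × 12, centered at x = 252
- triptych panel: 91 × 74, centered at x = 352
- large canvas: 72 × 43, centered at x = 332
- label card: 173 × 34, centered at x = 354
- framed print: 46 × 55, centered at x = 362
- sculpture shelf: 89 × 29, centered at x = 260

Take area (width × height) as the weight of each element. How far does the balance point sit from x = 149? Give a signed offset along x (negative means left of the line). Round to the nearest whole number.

Areas: small canvas 122·12 = 1464, triptych panel 91·74 = 6734, large canvas 72·43 = 3096, label card 173·34 = 5882, framed print 46·55 = 2530, sculpture shelf 89·29 = 2581. Total weight = 22287.
x: moment 7436316 / weight 22287 ≈ 333.66
Offset from x = 149: 333.66 − 149 ≈ 184.66.

≈ 185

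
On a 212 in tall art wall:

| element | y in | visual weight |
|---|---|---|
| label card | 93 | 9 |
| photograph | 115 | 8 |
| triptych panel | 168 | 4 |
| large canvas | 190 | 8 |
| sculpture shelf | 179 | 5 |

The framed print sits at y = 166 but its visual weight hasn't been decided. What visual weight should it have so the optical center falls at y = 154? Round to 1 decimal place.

w ≈ 32.7

Known weights sum to 9 + 8 + 4 + 8 + 5 = 34; their moment is 9·93 + 8·115 + 4·168 + 8·190 + 5·179 = 4844.
Balance at y = 154 requires (4844 + w·166) / (34 + w) = 154.
Solving: w = (154·34 − 4844) / (166 − 154) = 392 / 12 ≈ 32.67.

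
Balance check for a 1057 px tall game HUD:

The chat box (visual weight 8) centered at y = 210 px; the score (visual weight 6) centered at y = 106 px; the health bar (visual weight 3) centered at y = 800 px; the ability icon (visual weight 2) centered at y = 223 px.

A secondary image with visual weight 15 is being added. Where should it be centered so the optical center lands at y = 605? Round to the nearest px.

After adding the secondary image, total weight = 8 + 6 + 3 + 2 + 15 = 34.
y: target moment 34×605 = 20570; current 8·210 + 6·106 + 3·800 + 2·223 = 5162; the secondary image supplies 15408, so y = 15408/15 ≈ 1027.20.

y ≈ 1027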